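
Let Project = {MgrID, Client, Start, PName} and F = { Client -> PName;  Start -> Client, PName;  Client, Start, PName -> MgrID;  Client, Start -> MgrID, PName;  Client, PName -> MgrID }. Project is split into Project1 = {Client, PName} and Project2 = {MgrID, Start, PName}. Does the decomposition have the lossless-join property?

No

Common attributes: Project1 ∩ Project2 = {PName}.
No dependency enlarges {PName}, so (PName)⁺ = {PName}.
The closure contains neither all of Project1 = {Client, PName} nor all of Project2 = {MgrID, Start, PName}, so the common attributes are not a superkey of either fragment. The join is lossy.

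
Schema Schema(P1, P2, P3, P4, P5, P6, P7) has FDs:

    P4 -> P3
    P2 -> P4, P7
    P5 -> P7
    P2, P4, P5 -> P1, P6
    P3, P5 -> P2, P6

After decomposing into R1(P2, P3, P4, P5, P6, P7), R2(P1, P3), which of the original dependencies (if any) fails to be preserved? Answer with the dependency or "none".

P2, P4, P5 -> P1, P6

Check P2, P4, P5 → P1, P6: no single fragment contains all of {P1, P2, P4, P5, P6}, and the restricted closure of {P2, P4, P5} across the fragments never reaches {P1, P6}.
P4 → P3 is preserved.
P2 → P4, P7 is preserved.
P5 → P7 is preserved.
P3, P5 → P2, P6 is preserved.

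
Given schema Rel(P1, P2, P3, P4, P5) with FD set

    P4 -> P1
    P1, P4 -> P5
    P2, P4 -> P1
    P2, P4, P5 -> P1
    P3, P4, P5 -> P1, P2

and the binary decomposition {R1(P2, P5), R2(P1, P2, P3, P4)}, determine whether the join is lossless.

Common attributes: R1 ∩ R2 = {P2}.
No dependency enlarges {P2}, so (P2)⁺ = {P2}.
The closure contains neither all of R1 = {P2, P5} nor all of R2 = {P1, P2, P3, P4}, so the common attributes are not a superkey of either fragment. The join is lossy.

No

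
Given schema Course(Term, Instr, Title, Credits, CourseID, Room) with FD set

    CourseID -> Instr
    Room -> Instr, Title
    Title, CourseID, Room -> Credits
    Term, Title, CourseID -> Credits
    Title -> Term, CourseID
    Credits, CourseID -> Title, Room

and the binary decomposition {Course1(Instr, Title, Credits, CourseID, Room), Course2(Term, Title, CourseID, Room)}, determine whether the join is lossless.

Common attributes: Course1 ∩ Course2 = {Title, CourseID, Room}.
Closure of {Title, CourseID, Room}: CourseID → Instr applies, adding Instr; Title, CourseID, Room → Credits applies, adding Credits; Title → Term, CourseID applies, adding Term. So (Title, CourseID, Room)⁺ = {Term, Instr, Title, Credits, CourseID, Room}.
This closure contains every attribute of Course1, so Course1 ∩ Course2 → Course1. The join is lossless.

Yes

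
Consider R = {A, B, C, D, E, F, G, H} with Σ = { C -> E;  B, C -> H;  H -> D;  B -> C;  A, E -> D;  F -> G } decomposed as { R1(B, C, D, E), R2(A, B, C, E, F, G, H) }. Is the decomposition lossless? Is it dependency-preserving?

Lossless test: (B, C, E)⁺ = {B, C, D, E, H}, which contains all of one fragment — lossless.
Dependency preservation: the restricted closure of {H} across the fragments never reaches {D}, so H → D cannot be enforced without a join — not preserved.

lossless but not dependency-preserving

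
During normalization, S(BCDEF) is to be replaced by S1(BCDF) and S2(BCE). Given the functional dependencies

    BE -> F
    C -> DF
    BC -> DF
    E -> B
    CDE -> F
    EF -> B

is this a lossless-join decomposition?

Common attributes: S1 ∩ S2 = {BC}.
Closure of {BC}: C → DF applies, adding DF. So (BC)⁺ = {BCDF}.
This closure contains every attribute of S1, so S1 ∩ S2 → S1. The join is lossless.

Yes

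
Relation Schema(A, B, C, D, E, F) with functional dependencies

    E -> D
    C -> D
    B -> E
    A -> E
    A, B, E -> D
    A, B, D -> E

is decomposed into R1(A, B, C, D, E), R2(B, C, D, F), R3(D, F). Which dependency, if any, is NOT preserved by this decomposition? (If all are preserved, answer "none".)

E → D lies within R1.
C → D lies within R1.
B → E lies within R1.
A → E lies within R1.
A, B, E → D lies within R1.
A, B, D → E lies within R1.
Every dependency is enforceable on the fragments, so the decomposition is dependency-preserving.

none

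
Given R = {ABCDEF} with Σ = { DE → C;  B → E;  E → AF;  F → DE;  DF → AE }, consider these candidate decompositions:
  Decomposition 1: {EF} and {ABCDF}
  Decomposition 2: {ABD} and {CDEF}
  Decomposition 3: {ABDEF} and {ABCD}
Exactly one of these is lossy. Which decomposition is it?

Decomposition 2

Decomposition 1: common = {F}, closure = {ACDEF} → lossless.
Decomposition 2: common = {D}, closure = {D} → lossy.
Decomposition 3: common = {ABD}, closure = {ABCDEF} → lossless.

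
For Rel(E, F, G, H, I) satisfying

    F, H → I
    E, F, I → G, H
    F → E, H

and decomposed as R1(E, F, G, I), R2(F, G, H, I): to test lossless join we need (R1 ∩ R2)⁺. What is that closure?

E, F, G, H, I

R1 ∩ R2 = {F, G, I}.
F → E, H applies, adding E, H
Closure: {E, F, G, H, I}.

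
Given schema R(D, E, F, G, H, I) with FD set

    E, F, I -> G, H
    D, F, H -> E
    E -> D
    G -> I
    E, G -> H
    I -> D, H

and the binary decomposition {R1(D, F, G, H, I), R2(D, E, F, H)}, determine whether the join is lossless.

Yes

Common attributes: R1 ∩ R2 = {D, F, H}.
Closure of {D, F, H}: D, F, H → E applies, adding E. So (D, F, H)⁺ = {D, E, F, H}.
This closure contains every attribute of R2, so R1 ∩ R2 → R2. The join is lossless.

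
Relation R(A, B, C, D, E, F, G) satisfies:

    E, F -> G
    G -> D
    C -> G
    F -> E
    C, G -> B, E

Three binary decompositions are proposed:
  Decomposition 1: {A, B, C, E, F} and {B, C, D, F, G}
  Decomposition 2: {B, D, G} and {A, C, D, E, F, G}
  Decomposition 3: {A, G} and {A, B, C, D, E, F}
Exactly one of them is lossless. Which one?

Decomposition 1: common = {B, C, F}, closure = {B, C, D, E, F, G} → lossless.
Decomposition 2: common = {D, G}, closure = {D, G} → lossy.
Decomposition 3: common = {A}, closure = {A} → lossy.

Decomposition 1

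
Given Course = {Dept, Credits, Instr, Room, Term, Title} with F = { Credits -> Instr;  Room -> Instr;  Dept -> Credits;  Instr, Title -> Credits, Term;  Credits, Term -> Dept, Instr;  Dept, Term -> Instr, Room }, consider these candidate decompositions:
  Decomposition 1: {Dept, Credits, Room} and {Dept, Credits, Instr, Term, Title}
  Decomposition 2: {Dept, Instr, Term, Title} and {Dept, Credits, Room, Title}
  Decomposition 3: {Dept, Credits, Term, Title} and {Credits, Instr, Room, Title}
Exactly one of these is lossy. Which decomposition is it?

Decomposition 1: common = {Dept, Credits}, closure = {Dept, Credits, Instr} → lossy.
Decomposition 2: common = {Dept, Title}, closure = {Dept, Credits, Instr, Room, Term, Title} → lossless.
Decomposition 3: common = {Credits, Title}, closure = {Dept, Credits, Instr, Room, Term, Title} → lossless.

Decomposition 1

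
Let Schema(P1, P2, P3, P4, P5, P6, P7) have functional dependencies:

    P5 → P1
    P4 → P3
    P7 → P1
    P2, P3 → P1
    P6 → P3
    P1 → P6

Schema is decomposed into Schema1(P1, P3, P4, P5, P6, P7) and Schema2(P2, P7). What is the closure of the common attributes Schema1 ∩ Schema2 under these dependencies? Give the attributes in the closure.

P1, P3, P6, P7

Schema1 ∩ Schema2 = {P7}.
P7 → P1 applies, adding P1
P1 → P6 applies, adding P6
P6 → P3 applies, adding P3
Closure: {P1, P3, P6, P7}.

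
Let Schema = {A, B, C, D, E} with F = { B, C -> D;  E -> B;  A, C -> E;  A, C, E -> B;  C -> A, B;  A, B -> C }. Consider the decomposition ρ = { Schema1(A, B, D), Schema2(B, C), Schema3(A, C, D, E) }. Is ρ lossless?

Yes

Chase test. Columns are A, B, C, D, E; row i has aⱼ where attribute j ∈ Schemai, else bᵢⱼ.
Initial tableau (one row per fragment):
  row 1: a1 a2 b13 a4 b15
  row 2: b21 a2 a3 b24 b25
  row 3: a1 b32 a3 a4 a5
Rows 2 and 3 agree on C; apply C→A, B and equate their A, B entries.
Rows 1 and 2 agree on A, B; apply A, B→C and equate their C entries.
Rows 1 and 2 agree on B, C; apply B, C→D and equate their D entries.
Rows 1 and 2 agree on A, C; apply A, C→E and equate their E entries.
Rows 1 and 3 agree on A, C; apply A, C→E and equate their E entries.
Row 1 is now all distinguished symbols — the join is lossless.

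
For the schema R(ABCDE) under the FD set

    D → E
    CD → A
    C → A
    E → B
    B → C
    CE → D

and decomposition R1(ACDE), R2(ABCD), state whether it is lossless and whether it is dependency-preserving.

Lossless test: (ACD)⁺ = {ABCDE}, which contains all of one fragment — lossless.
Dependency preservation: E → B is not contained in any single fragment, but the restricted closure of its left-hand side across the fragments still reaches the right-hand side; the remaining FDs each lie inside some fragment. All dependencies are preserved.

lossless and dependency-preserving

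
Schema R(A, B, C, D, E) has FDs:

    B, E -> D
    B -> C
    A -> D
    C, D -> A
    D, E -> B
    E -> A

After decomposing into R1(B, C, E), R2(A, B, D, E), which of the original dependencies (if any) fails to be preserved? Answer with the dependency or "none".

Check C, D → A: no single fragment contains all of {A, C, D}, and the restricted closure of {C, D} across the fragments never reaches {A}.
B, E → D is preserved.
B → C is preserved.
A → D is preserved.
D, E → B is preserved.
E → A is preserved.

C, D -> A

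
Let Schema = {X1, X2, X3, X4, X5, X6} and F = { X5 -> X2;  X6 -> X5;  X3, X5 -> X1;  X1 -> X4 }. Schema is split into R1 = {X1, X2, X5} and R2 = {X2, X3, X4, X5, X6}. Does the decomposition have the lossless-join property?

Common attributes: R1 ∩ R2 = {X2, X5}.
No dependency enlarges {X2, X5}, so (X2, X5)⁺ = {X2, X5}.
The closure contains neither all of R1 = {X1, X2, X5} nor all of R2 = {X2, X3, X4, X5, X6}, so the common attributes are not a superkey of either fragment. The join is lossy.

No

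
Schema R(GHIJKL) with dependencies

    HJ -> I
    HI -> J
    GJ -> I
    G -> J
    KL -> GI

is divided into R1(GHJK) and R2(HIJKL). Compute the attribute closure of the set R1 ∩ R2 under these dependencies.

R1 ∩ R2 = {HJK}.
HJ → I applies, adding I
Closure: {HIJK}.

HIJK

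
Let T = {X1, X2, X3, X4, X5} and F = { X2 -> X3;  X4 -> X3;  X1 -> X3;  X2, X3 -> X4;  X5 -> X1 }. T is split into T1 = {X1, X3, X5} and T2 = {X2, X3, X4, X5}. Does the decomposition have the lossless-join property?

Yes

Common attributes: T1 ∩ T2 = {X3, X5}.
Closure of {X3, X5}: X5 → X1 applies, adding X1. So (X3, X5)⁺ = {X1, X3, X5}.
This closure contains every attribute of T1, so T1 ∩ T2 → T1. The join is lossless.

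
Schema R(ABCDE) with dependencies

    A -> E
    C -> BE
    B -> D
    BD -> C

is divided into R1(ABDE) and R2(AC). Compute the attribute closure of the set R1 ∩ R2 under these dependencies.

R1 ∩ R2 = {A}.
A → E applies, adding E
Closure: {AE}.

AE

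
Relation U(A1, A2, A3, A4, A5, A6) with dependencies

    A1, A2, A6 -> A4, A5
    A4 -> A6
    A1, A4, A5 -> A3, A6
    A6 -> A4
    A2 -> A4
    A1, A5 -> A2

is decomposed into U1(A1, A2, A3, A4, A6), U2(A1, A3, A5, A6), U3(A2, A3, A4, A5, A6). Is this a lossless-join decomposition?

No

Chase test. Columns are A1, A2, A3, A4, A5, A6; row i has aⱼ where attribute j ∈ Ui, else bᵢⱼ.
Initial tableau (one row per fragment):
  row 1: a1 a2 a3 a4 b15 a6
  row 2: a1 b22 a3 b24 a5 a6
  row 3: b31 a2 a3 a4 a5 a6
Rows 1 and 2 agree on A6; apply A6→A4 and equate their A4 entries.
No row becomes fully distinguished — the join is lossy.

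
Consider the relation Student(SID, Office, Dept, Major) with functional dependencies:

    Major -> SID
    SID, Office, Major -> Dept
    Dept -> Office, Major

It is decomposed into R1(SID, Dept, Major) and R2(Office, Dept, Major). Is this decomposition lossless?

Common attributes: R1 ∩ R2 = {Dept, Major}.
Closure of {Dept, Major}: Major → SID applies, adding SID; Dept → Office, Major applies, adding Office. So (Dept, Major)⁺ = {SID, Office, Dept, Major}.
This closure contains every attribute of R1, so R1 ∩ R2 → R1. The join is lossless.

Yes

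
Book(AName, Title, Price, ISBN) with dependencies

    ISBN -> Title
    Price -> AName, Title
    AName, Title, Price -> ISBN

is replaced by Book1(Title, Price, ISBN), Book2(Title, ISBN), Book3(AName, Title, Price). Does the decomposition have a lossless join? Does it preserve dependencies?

lossless and dependency-preserving

Lossless test (chase): Rows 1 and 3 agree on Price; apply Price→AName, Title and equate their AName, Title entries. Rows 1 and 3 agree on AName, Title, Price; apply AName, Title, Price→ISBN and equate their ISBN entries. Row 1 is now all distinguished symbols — the join is lossless.
Dependency preservation: AName, Title, Price → ISBN is not contained in any single fragment, but the restricted closure of its left-hand side across the fragments still reaches the right-hand side; the remaining FDs each lie inside some fragment. All dependencies are preserved.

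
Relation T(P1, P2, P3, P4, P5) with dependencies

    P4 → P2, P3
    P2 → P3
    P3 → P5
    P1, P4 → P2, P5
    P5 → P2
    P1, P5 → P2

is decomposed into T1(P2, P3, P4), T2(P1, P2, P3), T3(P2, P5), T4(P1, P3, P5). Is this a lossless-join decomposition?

Chase test. Columns are P1, P2, P3, P4, P5; row i has aⱼ where attribute j ∈ Ti, else bᵢⱼ.
Initial tableau (one row per fragment):
  row 1: b11 a2 a3 a4 b15
  row 2: a1 a2 a3 b24 b25
  row 3: b31 a2 b33 b34 a5
  row 4: a1 b42 a3 b44 a5
Rows 1 and 3 agree on P2; apply P2→P3 and equate their P3 entries.
Rows 1 and 2 agree on P3; apply P3→P5 and equate their P5 entries.
Rows 1 and 3 agree on P3; apply P3→P5 and equate their P5 entries.
Rows 1 and 4 agree on P5; apply P5→P2 and equate their P2 entries.
No row becomes fully distinguished — the join is lossy.

No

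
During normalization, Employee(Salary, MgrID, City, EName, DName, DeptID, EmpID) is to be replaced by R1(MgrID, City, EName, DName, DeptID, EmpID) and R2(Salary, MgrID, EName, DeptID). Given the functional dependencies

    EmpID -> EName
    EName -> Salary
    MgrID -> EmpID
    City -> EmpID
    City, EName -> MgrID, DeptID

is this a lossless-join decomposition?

Common attributes: R1 ∩ R2 = {MgrID, EName, DeptID}.
Closure of {MgrID, EName, DeptID}: EName → Salary applies, adding Salary; MgrID → EmpID applies, adding EmpID. So (MgrID, EName, DeptID)⁺ = {Salary, MgrID, EName, DeptID, EmpID}.
This closure contains every attribute of R2, so R1 ∩ R2 → R2. The join is lossless.

Yes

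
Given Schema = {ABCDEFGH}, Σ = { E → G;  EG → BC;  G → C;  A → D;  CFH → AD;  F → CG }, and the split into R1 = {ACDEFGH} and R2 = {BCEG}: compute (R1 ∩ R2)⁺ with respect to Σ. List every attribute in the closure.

BCEG

R1 ∩ R2 = {CEG}.
EG → BC applies, adding B
Closure: {BCEG}.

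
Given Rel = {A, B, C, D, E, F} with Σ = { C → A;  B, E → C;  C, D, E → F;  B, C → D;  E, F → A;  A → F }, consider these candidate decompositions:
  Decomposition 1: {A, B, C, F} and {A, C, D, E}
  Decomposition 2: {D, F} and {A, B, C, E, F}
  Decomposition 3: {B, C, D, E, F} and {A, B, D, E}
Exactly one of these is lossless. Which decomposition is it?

Decomposition 3

Decomposition 1: common = {A, C}, closure = {A, C, F} → lossy.
Decomposition 2: common = {F}, closure = {F} → lossy.
Decomposition 3: common = {B, D, E}, closure = {A, B, C, D, E, F} → lossless.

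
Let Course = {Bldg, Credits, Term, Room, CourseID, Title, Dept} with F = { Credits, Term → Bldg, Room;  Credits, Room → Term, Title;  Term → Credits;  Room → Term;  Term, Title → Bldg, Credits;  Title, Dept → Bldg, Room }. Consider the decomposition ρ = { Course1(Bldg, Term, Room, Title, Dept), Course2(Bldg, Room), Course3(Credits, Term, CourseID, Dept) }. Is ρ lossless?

Chase test. Columns are Bldg, Credits, Term, Room, CourseID, Title, Dept; row i has aⱼ where attribute j ∈ Coursei, else bᵢⱼ.
Initial tableau (one row per fragment):
  row 1: a1 b12 a3 a4 b15 a6 a7
  row 2: a1 b22 b23 a4 b25 b26 b27
  row 3: b31 a2 a3 b34 a5 b36 a7
Rows 1 and 3 agree on Term; apply Term→Credits and equate their Credits entries.
Rows 1 and 2 agree on Room; apply Room→Term and equate their Term entries.
Rows 1 and 3 agree on Credits, Term; apply Credits, Term→Bldg, Room and equate their Bldg, Room entries.
Rows 1 and 3 agree on Credits, Room; apply Credits, Room→Term, Title and equate their Term, Title entries.
Rows 1 and 2 agree on Term; apply Term→Credits and equate their Credits entries.
Rows 1 and 2 agree on Credits, Room; apply Credits, Room→Term, Title and equate their Term, Title entries.
Row 3 is now all distinguished symbols — the join is lossless.

Yes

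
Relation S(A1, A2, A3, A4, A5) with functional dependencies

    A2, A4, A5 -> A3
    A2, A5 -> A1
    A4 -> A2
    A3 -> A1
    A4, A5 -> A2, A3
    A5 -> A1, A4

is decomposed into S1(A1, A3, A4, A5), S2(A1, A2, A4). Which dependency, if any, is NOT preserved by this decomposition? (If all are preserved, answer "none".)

A2, A4, A5 → A3: restricted closure across fragments reaches A3.
A2, A5 → A1: restricted closure across fragments reaches A1.
A4 → A2 lies within S2.
A3 → A1 lies within S1.
A4, A5 → A2, A3: restricted closure across fragments reaches A2, A3.
A5 → A1, A4 lies within S1.
Every dependency is enforceable on the fragments, so the decomposition is dependency-preserving.

none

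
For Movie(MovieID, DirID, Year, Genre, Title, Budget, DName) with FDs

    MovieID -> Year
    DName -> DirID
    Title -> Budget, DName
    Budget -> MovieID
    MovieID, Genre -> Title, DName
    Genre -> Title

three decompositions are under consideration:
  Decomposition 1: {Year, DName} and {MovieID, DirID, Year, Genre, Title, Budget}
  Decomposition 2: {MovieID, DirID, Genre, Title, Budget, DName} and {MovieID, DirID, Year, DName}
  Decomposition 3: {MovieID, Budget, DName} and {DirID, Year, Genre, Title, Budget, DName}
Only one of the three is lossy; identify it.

Decomposition 1

Decomposition 1: common = {Year}, closure = {Year} → lossy.
Decomposition 2: common = {MovieID, DirID, DName}, closure = {MovieID, DirID, Year, DName} → lossless.
Decomposition 3: common = {Budget, DName}, closure = {MovieID, DirID, Year, Budget, DName} → lossless.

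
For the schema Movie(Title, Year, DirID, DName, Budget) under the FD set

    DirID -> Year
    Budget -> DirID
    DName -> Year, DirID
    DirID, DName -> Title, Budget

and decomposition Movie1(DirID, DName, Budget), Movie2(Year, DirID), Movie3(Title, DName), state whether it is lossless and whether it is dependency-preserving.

lossless and dependency-preserving

Lossless test (chase): Rows 1 and 2 agree on DirID; apply DirID→Year and equate their Year entries. Rows 1 and 3 agree on DName; apply DName→Year, DirID and equate their Year, DirID entries. Rows 1 and 3 agree on DirID, DName; apply DirID, DName→Title, Budget and equate their Title, Budget entries. Row 1 is now all distinguished symbols — the join is lossless.
Dependency preservation: DName → Year, DirID; DirID, DName → Title, Budget are not contained in any single fragment, but the restricted closure of each left-hand side across the fragments still reaches the right-hand side; the remaining FDs each lie inside some fragment. All dependencies are preserved.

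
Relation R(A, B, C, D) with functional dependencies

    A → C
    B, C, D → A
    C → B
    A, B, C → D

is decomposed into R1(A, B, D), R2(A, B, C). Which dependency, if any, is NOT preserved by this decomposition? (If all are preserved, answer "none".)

Check B, C, D → A: no single fragment contains all of {A, B, C, D}, and the restricted closure of {B, C, D} across the fragments never reaches {A}.
A → C is preserved.
C → B is preserved.
A, B, C → D is preserved.

B, C, D → A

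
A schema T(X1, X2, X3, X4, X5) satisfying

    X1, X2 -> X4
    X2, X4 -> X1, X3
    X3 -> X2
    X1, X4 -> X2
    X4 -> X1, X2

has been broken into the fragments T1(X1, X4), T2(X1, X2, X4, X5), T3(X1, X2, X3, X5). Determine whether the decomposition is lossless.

Chase test. Columns are X1, X2, X3, X4, X5; row i has aⱼ where attribute j ∈ Ti, else bᵢⱼ.
Initial tableau (one row per fragment):
  row 1: a1 b12 b13 a4 b15
  row 2: a1 a2 b23 a4 a5
  row 3: a1 a2 a3 b34 a5
Rows 2 and 3 agree on X1, X2; apply X1, X2→X4 and equate their X4 entries.
Rows 2 and 3 agree on X2, X4; apply X2, X4→X1, X3 and equate their X1, X3 entries.
Rows 1 and 2 agree on X1, X4; apply X1, X4→X2 and equate their X2 entries.
Rows 1 and 2 agree on X2, X4; apply X2, X4→X1, X3 and equate their X1, X3 entries.
Row 2 is now all distinguished symbols — the join is lossless.

Yes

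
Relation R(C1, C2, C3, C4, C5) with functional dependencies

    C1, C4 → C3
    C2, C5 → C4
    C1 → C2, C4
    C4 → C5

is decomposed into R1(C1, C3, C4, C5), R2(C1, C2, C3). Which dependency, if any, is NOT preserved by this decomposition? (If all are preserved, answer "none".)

C2, C5 → C4

Check C2, C5 → C4: no single fragment contains all of {C2, C4, C5}, and the restricted closure of {C2, C5} across the fragments never reaches {C4}.
C1, C4 → C3 is preserved.
C1 → C2, C4 is preserved.
C4 → C5 is preserved.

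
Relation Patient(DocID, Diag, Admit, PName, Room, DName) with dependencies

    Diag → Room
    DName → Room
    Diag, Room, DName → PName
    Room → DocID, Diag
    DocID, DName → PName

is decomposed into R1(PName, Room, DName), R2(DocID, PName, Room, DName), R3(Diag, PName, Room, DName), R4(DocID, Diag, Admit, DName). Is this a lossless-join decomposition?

Chase test. Columns are DocID, Diag, Admit, PName, Room, DName; row i has aⱼ where attribute j ∈ Ri, else bᵢⱼ.
Initial tableau (one row per fragment):
  row 1: b11 b12 b13 a4 a5 a6
  row 2: a1 b22 b23 a4 a5 a6
  row 3: b31 a2 b33 a4 a5 a6
  row 4: a1 a2 a3 b44 b45 a6
Rows 3 and 4 agree on Diag; apply Diag→Room and equate their Room entries.
Rows 3 and 4 agree on Diag, Room, DName; apply Diag, Room, DName→PName and equate their PName entries.
Rows 1 and 2 agree on Room; apply Room→DocID, Diag and equate their DocID, Diag entries.
Rows 1 and 3 agree on Room; apply Room→DocID, Diag and equate their DocID, Diag entries.
Row 4 is now all distinguished symbols — the join is lossless.

Yes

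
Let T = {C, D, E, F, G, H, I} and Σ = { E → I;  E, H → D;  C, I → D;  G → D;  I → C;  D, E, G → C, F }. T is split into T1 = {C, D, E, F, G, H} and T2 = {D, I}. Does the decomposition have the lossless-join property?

Common attributes: T1 ∩ T2 = {D}.
No dependency enlarges {D}, so (D)⁺ = {D}.
The closure contains neither all of T1 = {C, D, E, F, G, H} nor all of T2 = {D, I}, so the common attributes are not a superkey of either fragment. The join is lossy.

No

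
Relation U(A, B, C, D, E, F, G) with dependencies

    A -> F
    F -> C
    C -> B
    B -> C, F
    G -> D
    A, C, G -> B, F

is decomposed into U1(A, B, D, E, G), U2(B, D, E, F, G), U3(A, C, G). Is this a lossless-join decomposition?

Chase test. Columns are A, B, C, D, E, F, G; row i has aⱼ where attribute j ∈ Ui, else bᵢⱼ.
Initial tableau (one row per fragment):
  row 1: a1 a2 b13 a4 a5 b16 a7
  row 2: b21 a2 b23 a4 a5 a6 a7
  row 3: a1 b32 a3 b34 b35 b36 a7
Rows 1 and 3 agree on A; apply A→F and equate their F entries.
Rows 1 and 3 agree on F; apply F→C and equate their C entries.
Rows 1 and 3 agree on C; apply C→B and equate their B entries.
Rows 1 and 2 agree on B; apply B→C, F and equate their C, F entries.
Rows 1 and 3 agree on G; apply G→D and equate their D entries.
Row 1 is now all distinguished symbols — the join is lossless.

Yes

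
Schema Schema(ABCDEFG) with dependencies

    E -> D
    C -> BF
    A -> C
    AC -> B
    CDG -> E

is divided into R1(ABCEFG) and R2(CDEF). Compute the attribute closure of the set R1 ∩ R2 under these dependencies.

BCDEF

R1 ∩ R2 = {CEF}.
E → D applies, adding D
C → BF applies, adding B
Closure: {BCDEF}.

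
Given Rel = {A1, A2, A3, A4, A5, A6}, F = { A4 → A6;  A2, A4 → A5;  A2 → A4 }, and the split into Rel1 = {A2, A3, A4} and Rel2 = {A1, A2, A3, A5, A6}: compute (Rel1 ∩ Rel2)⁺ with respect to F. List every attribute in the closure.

A2, A3, A4, A5, A6

Rel1 ∩ Rel2 = {A2, A3}.
A2 → A4 applies, adding A4
A4 → A6 applies, adding A6
A2, A4 → A5 applies, adding A5
Closure: {A2, A3, A4, A5, A6}.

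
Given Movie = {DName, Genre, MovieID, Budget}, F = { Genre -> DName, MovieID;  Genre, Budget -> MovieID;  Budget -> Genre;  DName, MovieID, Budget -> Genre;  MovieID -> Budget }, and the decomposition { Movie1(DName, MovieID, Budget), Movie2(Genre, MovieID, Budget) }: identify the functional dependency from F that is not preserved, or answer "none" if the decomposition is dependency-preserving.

none

Genre → DName, MovieID: restricted closure across fragments reaches DName, MovieID.
Genre, Budget → MovieID lies within Movie2.
Budget → Genre lies within Movie2.
DName, MovieID, Budget → Genre: restricted closure across fragments reaches Genre.
MovieID → Budget lies within Movie1.
Every dependency is enforceable on the fragments, so the decomposition is dependency-preserving.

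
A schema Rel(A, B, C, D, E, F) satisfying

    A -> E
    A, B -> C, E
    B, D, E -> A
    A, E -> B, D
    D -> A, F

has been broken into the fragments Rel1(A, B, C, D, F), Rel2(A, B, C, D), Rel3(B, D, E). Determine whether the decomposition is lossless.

Yes

Chase test. Columns are A, B, C, D, E, F; row i has aⱼ where attribute j ∈ Reli, else bᵢⱼ.
Initial tableau (one row per fragment):
  row 1: a1 a2 a3 a4 b15 a6
  row 2: a1 a2 a3 a4 b25 b26
  row 3: b31 a2 b33 a4 a5 b36
Rows 1 and 2 agree on A; apply A→E and equate their E entries.
Rows 1 and 2 agree on D; apply D→A, F and equate their A, F entries.
Rows 1 and 3 agree on D; apply D→A, F and equate their A, F entries.
Rows 1 and 3 agree on A; apply A→E and equate their E entries.
Rows 1 and 3 agree on A, B; apply A, B→C, E and equate their C, E entries.
Row 1 is now all distinguished symbols — the join is lossless.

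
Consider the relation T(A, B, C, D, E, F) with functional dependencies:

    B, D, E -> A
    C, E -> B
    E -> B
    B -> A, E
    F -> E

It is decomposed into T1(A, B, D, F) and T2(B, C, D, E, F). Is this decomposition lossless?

Yes

Common attributes: T1 ∩ T2 = {B, D, F}.
Closure of {B, D, F}: B → A, E applies, adding A, E. So (B, D, F)⁺ = {A, B, D, E, F}.
This closure contains every attribute of T1, so T1 ∩ T2 → T1. The join is lossless.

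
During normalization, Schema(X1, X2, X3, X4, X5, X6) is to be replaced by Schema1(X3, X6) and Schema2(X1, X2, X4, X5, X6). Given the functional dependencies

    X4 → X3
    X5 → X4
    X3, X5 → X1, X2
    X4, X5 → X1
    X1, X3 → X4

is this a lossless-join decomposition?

Common attributes: Schema1 ∩ Schema2 = {X6}.
No dependency enlarges {X6}, so (X6)⁺ = {X6}.
The closure contains neither all of Schema1 = {X3, X6} nor all of Schema2 = {X1, X2, X4, X5, X6}, so the common attributes are not a superkey of either fragment. The join is lossy.

No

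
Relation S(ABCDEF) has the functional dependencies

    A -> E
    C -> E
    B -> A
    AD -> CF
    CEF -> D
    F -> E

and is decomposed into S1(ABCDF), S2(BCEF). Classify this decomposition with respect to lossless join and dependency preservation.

Lossless test: (BCF)⁺ = {ABCDEF}, which contains all of one fragment — lossless.
Dependency preservation: the restricted closure of {A} across the fragments never reaches {E}, so A → E cannot be enforced without a join — not preserved.

lossless but not dependency-preserving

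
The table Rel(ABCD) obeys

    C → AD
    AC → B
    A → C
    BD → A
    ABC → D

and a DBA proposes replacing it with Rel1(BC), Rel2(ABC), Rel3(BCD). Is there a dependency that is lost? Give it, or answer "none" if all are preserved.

none

C → AD: restricted closure across fragments reaches AD.
AC → B lies within Rel2.
A → C lies within Rel2.
BD → A: restricted closure across fragments reaches A.
ABC → D: restricted closure across fragments reaches D.
Every dependency is enforceable on the fragments, so the decomposition is dependency-preserving.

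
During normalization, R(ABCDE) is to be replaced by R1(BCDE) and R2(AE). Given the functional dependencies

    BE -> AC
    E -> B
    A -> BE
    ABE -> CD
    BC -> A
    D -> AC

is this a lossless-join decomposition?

Yes

Common attributes: R1 ∩ R2 = {E}.
Closure of {E}: E → B applies, adding B; BE → AC applies, adding AC; ABE → CD applies, adding D. So (E)⁺ = {ABCDE}.
This closure contains every attribute of R1, so R1 ∩ R2 → R1. The join is lossless.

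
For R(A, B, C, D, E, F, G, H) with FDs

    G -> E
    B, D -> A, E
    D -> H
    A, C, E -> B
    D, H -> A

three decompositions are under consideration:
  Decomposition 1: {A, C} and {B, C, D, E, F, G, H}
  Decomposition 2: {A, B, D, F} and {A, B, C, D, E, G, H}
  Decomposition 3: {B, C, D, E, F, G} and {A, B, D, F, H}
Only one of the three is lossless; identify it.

Decomposition 1: common = {C}, closure = {C} → lossy.
Decomposition 2: common = {A, B, D}, closure = {A, B, D, E, H} → lossy.
Decomposition 3: common = {B, D, F}, closure = {A, B, D, E, F, H} → lossless.

Decomposition 3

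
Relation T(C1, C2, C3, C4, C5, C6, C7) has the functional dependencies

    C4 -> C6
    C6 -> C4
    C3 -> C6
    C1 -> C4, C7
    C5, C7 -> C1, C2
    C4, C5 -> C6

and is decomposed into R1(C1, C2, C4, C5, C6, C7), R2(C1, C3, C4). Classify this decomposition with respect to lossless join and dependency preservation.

lossy but dependency-preserving

Lossless test: (C1, C4)⁺ = {C1, C4, C6, C7}, which is a superkey of neither fragment — lossy.
Dependency preservation: C3 → C6 is not contained in any single fragment, but the restricted closure of its left-hand side across the fragments still reaches the right-hand side; the remaining FDs each lie inside some fragment. All dependencies are preserved.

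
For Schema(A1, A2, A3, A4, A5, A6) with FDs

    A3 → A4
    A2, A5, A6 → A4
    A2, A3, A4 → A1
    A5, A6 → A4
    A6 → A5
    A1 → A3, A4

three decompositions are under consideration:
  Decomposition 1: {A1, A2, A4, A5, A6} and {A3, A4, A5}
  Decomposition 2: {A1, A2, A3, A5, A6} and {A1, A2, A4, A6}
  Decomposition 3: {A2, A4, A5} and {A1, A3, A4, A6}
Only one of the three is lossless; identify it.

Decomposition 2

Decomposition 1: common = {A4, A5}, closure = {A4, A5} → lossy.
Decomposition 2: common = {A1, A2, A6}, closure = {A1, A2, A3, A4, A5, A6} → lossless.
Decomposition 3: common = {A4}, closure = {A4} → lossy.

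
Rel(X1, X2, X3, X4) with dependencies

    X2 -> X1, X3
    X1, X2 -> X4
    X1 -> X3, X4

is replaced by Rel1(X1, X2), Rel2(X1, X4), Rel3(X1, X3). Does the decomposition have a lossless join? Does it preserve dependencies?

Lossless test (chase): Rows 1 and 2 agree on X1; apply X1→X3, X4 and equate their X3, X4 entries. Rows 1 and 3 agree on X1; apply X1→X3, X4 and equate their X3, X4 entries. Row 1 is now all distinguished symbols — the join is lossless.
Dependency preservation: X2 → X1, X3; X1, X2 → X4; X1 → X3, X4 are not contained in any single fragment, but the restricted closure of each left-hand side across the fragments still reaches the right-hand side; the remaining FDs each lie inside some fragment. All dependencies are preserved.

lossless and dependency-preserving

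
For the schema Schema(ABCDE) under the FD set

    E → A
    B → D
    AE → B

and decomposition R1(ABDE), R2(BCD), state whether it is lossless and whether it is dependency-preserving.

Lossless test: (BD)⁺ = {BD}, which is a superkey of neither fragment — lossy.
Dependency preservation: every FD's attributes lie within a single fragment, so each can be enforced locally — preserved.

lossy but dependency-preserving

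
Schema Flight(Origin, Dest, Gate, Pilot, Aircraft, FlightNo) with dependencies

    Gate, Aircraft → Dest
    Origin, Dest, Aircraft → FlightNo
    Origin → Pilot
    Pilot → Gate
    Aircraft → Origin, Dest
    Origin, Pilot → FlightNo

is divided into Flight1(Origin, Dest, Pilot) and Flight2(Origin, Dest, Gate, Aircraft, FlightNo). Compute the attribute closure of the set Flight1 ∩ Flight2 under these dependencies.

Flight1 ∩ Flight2 = {Origin, Dest}.
Origin → Pilot applies, adding Pilot
Pilot → Gate applies, adding Gate
Origin, Pilot → FlightNo applies, adding FlightNo
Closure: {Origin, Dest, Gate, Pilot, FlightNo}.

Origin, Dest, Gate, Pilot, FlightNo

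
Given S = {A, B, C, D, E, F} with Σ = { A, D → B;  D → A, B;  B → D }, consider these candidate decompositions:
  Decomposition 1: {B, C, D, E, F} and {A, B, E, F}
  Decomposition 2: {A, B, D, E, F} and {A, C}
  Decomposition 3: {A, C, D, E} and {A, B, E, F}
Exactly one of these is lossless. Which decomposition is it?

Decomposition 1

Decomposition 1: common = {B, E, F}, closure = {A, B, D, E, F} → lossless.
Decomposition 2: common = {A}, closure = {A} → lossy.
Decomposition 3: common = {A, E}, closure = {A, E} → lossy.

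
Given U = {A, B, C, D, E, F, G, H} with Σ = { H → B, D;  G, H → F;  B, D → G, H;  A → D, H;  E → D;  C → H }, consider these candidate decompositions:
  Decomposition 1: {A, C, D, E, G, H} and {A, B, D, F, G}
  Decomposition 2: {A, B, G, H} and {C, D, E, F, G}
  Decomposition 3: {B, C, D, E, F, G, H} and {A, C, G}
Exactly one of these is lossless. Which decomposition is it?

Decomposition 1: common = {A, D, G}, closure = {A, B, D, F, G, H} → lossless.
Decomposition 2: common = {G}, closure = {G} → lossy.
Decomposition 3: common = {C, G}, closure = {B, C, D, F, G, H} → lossy.

Decomposition 1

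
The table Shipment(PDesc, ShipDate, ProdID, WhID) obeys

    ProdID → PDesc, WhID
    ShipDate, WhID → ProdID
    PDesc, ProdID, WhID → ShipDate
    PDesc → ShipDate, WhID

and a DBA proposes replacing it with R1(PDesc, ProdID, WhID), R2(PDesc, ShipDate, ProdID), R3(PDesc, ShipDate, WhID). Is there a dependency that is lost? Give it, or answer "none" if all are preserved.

ProdID → PDesc, WhID lies within R1.
ShipDate, WhID → ProdID: restricted closure across fragments reaches ProdID.
PDesc, ProdID, WhID → ShipDate: restricted closure across fragments reaches ShipDate.
PDesc → ShipDate, WhID lies within R3.
Every dependency is enforceable on the fragments, so the decomposition is dependency-preserving.

none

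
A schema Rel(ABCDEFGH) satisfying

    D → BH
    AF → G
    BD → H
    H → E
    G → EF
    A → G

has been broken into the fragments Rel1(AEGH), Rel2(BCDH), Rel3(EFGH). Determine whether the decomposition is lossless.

Chase test. Columns are ABCDEFGH; row i has aⱼ where attribute j ∈ Reli, else bᵢⱼ.
Initial tableau (one row per fragment):
  row 1: a1 b12 b13 b14 a5 b16 a7 a8
  row 2: b21 a2 a3 a4 b25 b26 b27 a8
  row 3: b31 b32 b33 b34 a5 a6 a7 a8
Rows 1 and 2 agree on H; apply H→E and equate their E entries.
Rows 1 and 3 agree on G; apply G→EF and equate their EF entries.
No row becomes fully distinguished — the join is lossy.

No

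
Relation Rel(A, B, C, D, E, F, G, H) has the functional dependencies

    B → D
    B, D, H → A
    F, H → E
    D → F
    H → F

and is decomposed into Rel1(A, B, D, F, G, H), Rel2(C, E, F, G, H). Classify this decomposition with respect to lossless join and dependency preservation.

lossy but dependency-preserving

Lossless test: (F, G, H)⁺ = {E, F, G, H}, which is a superkey of neither fragment — lossy.
Dependency preservation: every FD's attributes lie within a single fragment, so each can be enforced locally — preserved.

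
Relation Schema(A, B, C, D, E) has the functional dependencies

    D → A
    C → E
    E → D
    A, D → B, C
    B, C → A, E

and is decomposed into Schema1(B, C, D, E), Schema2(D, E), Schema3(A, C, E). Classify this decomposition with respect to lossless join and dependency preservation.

lossless and dependency-preserving

Lossless test (chase): Rows 1 and 2 agree on D; apply D→A and equate their A entries. Rows 1 and 3 agree on E; apply E→D and equate their D entries. Rows 1 and 2 agree on A, D; apply A, D→B, C and equate their B, C entries. Rows 1 and 3 agree on D; apply D→A and equate their A entries. Rows 1 and 3 agree on A, D; apply A, D→B, C and equate their B, C entries. Row 1 is now all distinguished symbols — the join is lossless.
Dependency preservation: D → A; A, D → B, C; B, C → A, E are not contained in any single fragment, but the restricted closure of each left-hand side across the fragments still reaches the right-hand side; the remaining FDs each lie inside some fragment. All dependencies are preserved.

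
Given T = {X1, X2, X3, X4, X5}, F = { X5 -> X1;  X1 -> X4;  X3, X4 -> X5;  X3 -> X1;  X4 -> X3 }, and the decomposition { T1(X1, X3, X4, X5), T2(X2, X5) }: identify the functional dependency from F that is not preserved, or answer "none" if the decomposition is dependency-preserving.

X5 → X1 lies within T1.
X1 → X4 lies within T1.
X3, X4 → X5 lies within T1.
X3 → X1 lies within T1.
X4 → X3 lies within T1.
Every dependency is enforceable on the fragments, so the decomposition is dependency-preserving.

none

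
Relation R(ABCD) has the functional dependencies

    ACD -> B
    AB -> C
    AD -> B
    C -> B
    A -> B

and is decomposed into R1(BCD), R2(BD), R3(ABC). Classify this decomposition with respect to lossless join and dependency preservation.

Lossless test (chase): applying each FD to every pair of rows produces no changes in the tableau, so no row becomes fully distinguished — the join is lossy.
Dependency preservation: ACD → B; AD → B are not contained in any single fragment, but the restricted closure of each left-hand side across the fragments still reaches the right-hand side; the remaining FDs each lie inside some fragment. All dependencies are preserved.

lossy but dependency-preserving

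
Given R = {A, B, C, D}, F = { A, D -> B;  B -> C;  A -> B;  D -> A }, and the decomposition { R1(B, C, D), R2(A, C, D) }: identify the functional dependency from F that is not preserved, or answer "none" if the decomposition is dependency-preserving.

Check A → B: no single fragment contains all of {A, B}, and the restricted closure of {A} across the fragments never reaches {B}.
A, D → B is preserved.
B → C is preserved.
D → A is preserved.

A -> B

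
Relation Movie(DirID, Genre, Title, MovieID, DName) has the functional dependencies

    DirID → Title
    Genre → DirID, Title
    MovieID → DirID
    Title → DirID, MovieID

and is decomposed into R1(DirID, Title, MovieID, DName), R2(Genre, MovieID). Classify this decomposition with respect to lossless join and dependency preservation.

lossy but dependency-preserving

Lossless test: (MovieID)⁺ = {DirID, Title, MovieID}, which is a superkey of neither fragment — lossy.
Dependency preservation: Genre → DirID, Title is not contained in any single fragment, but the restricted closure of its left-hand side across the fragments still reaches the right-hand side; the remaining FDs each lie inside some fragment. All dependencies are preserved.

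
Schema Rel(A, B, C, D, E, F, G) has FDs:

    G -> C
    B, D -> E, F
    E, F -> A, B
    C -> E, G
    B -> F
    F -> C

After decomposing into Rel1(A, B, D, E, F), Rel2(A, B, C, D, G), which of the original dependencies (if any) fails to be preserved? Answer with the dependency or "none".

C -> E, G

Check C → E, G: no single fragment contains all of {C, E, G}, and the restricted closure of {C} across the fragments never reaches {E, G}.
G → C is preserved.
B, D → E, F is preserved.
E, F → A, B is preserved.
B → F is preserved.
F → C is preserved.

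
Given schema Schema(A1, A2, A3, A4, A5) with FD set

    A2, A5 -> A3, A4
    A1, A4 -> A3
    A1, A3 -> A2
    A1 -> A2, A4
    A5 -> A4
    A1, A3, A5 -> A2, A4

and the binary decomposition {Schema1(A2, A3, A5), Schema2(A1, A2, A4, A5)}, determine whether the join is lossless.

Yes

Common attributes: Schema1 ∩ Schema2 = {A2, A5}.
Closure of {A2, A5}: A2, A5 → A3, A4 applies, adding A3, A4. So (A2, A5)⁺ = {A2, A3, A4, A5}.
This closure contains every attribute of Schema1, so Schema1 ∩ Schema2 → Schema1. The join is lossless.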